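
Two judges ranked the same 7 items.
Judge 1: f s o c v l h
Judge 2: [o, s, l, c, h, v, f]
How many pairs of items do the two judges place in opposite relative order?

There are 10 discordant pairs.

Assign each item its position (1..7) in the first ordering, then rewrite the second ordering as that position sequence:
positions: f→1, s→2, o→3, c→4, v→5, l→6, h→7
second ordering as positions: [3, 2, 6, 4, 7, 5, 1]
Discordant pairs = inversions in this position sequence.
3: 2, 1 → 2
2: 1 → 1
6: 4, 5, 1 → 3
4: 1 → 1
7: 5, 1 → 2
5: 1 → 1
1: 0
Total: 2 + 1 + 3 + 1 + 2 + 1 + 0 = 10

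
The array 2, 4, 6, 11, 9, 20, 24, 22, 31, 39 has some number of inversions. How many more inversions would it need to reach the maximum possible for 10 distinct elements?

43

Maximum inversions for 10 distinct elements is C(10, 2) = 10·9/2 = 45.
Current inversions — for each element, count later smaller elements:
2: 0
4: 0
6: 0
11: 1
9: 0
20: 0
24: 1
22: 0
31: 0
39: 0
Current total: 0 + 0 + 0 + 1 + 0 + 0 + 1 + 0 + 0 + 0 = 2
Shortfall: 45 − 2 = 43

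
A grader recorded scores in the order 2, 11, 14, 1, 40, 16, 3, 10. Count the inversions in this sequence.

12

For each element, count later entries that are smaller:
2: 1
11: 3
14: 3
1: 0
40: 3
16: 2
3: 0
10: 0
Sum: 1 + 3 + 3 + 0 + 3 + 2 + 0 + 0 = 12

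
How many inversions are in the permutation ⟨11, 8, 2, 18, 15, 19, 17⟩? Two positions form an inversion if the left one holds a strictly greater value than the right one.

6 inversions

Out-of-order index pairs (1-indexed):
(1,2): 11 > 8
(1,3): 11 > 2
(2,3): 8 > 2
(4,5): 18 > 15
(4,7): 18 > 17
(6,7): 19 > 17
That's 6 pairs.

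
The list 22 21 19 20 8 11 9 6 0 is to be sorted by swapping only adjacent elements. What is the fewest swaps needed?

There are 33 swaps.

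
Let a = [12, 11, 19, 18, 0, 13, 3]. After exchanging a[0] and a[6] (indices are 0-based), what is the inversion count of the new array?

10 inversions

Positions 0 and 6 hold 12 and 3; after swapping, the array is [3, 11, 19, 18, 0, 13, 12].
For each element, count later entries that are smaller:
3 → 0 → 1
11 → 0 → 1
19 → 18, 0, 13, 12 → 4
18 → 0, 13, 12 → 3
0 → none → 0
13 → 12 → 1
12 → none → 0
Sum: 1 + 1 + 4 + 3 + 0 + 1 + 0 = 10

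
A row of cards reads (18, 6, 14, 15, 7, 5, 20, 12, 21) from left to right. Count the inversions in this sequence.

15 inversions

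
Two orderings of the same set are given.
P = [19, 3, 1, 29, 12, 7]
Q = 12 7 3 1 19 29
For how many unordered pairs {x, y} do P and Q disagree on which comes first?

10

Assign each item its position (1..6) in the first ordering, then rewrite the second ordering as that position sequence:
positions: 19→1, 3→2, 1→3, 29→4, 12→5, 7→6
second ordering as positions: [5, 6, 2, 3, 1, 4]
Discordant pairs = inversions in this position sequence.
5: 2, 3, 1, 4 → 4
6: 2, 3, 1, 4 → 4
2: 1 → 1
3: 1 → 1
1: 0
4: 0
Total: 4 + 4 + 1 + 1 + 0 + 0 = 10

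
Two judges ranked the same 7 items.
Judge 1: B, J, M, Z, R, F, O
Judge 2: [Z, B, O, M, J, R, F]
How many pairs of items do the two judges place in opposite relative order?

8 discordant pairs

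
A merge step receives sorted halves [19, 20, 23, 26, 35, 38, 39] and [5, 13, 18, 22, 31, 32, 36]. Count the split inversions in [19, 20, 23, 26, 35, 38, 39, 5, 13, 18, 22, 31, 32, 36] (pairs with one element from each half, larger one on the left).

34 cross-inversions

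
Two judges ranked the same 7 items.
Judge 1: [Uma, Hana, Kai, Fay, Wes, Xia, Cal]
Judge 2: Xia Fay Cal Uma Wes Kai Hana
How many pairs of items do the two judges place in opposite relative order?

15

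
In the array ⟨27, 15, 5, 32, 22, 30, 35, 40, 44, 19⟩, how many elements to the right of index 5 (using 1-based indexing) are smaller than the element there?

The element at index 5 is 22.
Elements after it: 30, 35, 40, 44, 19
Those smaller than 22: 19

1 such element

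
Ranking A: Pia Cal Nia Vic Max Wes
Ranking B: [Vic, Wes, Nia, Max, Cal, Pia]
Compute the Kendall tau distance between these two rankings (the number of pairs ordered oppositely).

Assign each item its position (1..6) in the first ordering, then rewrite the second ordering as that position sequence:
positions: Pia→1, Cal→2, Nia→3, Vic→4, Max→5, Wes→6
second ordering as positions: [4, 6, 3, 5, 2, 1]
Discordant pairs = inversions in this position sequence.
4: 3, 2, 1 → 3
6: 3, 5, 2, 1 → 4
3: 2, 1 → 2
5: 2, 1 → 2
2: 1 → 1
1: 0
Total: 3 + 4 + 2 + 2 + 1 + 0 = 12

Discordant pairs: 12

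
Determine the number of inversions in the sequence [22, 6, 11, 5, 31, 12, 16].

9

Count, for each position, how many later elements it exceeds:
22: 5
6: 1
11: 1
5: 0
31: 2
12: 0
16: 0
Sum: 5 + 1 + 1 + 0 + 2 + 0 + 0 = 9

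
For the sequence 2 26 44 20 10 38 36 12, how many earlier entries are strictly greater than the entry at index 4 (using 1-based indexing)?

2

The element at index 4 is 20.
Elements before it: 2, 26, 44
Those larger than 20: 26, 44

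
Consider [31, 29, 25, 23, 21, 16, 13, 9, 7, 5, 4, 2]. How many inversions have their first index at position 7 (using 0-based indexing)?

The element at index 7 is 9.
Elements after it: 7, 5, 4, 2
Those smaller than 9: 7, 5, 4, 2

4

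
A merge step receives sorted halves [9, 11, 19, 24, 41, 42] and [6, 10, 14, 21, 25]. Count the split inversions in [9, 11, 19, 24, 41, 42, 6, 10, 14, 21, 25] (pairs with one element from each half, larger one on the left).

There are 20 cross-inversions.

Take each right-half value and tally the left-half values above it:
r = 6: 9, 11, 19, 24, 41, 42 → 6
r = 10: 11, 19, 24, 41, 42 → 5
r = 14: 19, 24, 41, 42 → 4
r = 21: 24, 41, 42 → 3
r = 25: 41, 42 → 2
Cross-inversions: 6 + 5 + 4 + 3 + 2 = 20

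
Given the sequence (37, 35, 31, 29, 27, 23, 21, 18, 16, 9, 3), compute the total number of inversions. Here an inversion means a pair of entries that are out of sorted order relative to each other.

Out-of-order pairs: 55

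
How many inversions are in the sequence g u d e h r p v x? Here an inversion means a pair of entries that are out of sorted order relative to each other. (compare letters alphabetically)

For each element, count later entries that are smaller:
g: 2
u: 5
d: 0
e: 0
h: 0
r: 1
p: 0
v: 0
x: 0
Sum: 2 + 5 + 0 + 0 + 0 + 1 + 0 + 0 + 0 = 8

There are 8 inversions.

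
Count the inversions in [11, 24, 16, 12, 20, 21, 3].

There are 11 out-of-order pairs.

Out-of-order index pairs (0-indexed):
(0,6): 11 > 3
(1,2): 24 > 16
(1,3): 24 > 12
(1,4): 24 > 20
(1,5): 24 > 21
(1,6): 24 > 3
(2,3): 16 > 12
(2,6): 16 > 3
(3,6): 12 > 3
(4,6): 20 > 3
(5,6): 21 > 3
That's 11 pairs.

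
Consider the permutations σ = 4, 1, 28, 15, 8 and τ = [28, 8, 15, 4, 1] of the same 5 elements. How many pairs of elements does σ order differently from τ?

Assign each item its position (1..5) in the first ordering, then rewrite the second ordering as that position sequence:
positions: 4→1, 1→2, 28→3, 15→4, 8→5
second ordering as positions: [3, 5, 4, 1, 2]
Discordant pairs = inversions in this position sequence.
3: 1, 2 → 2
5: 4, 1, 2 → 3
4: 1, 2 → 2
1: 0
2: 0
Total: 2 + 3 + 2 + 0 + 0 = 7

There are 7 discordant pairs.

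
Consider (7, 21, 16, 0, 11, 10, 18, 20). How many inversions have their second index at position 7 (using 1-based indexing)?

1

The element at index 7 is 18.
Elements before it: 7, 21, 16, 0, 11, 10
Those larger than 18: 21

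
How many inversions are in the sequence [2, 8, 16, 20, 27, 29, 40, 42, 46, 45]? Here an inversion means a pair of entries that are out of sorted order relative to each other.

Sweep left to right; for each value list the smaller values that follow it:
2: 0
8: 0
16: 0
20: 0
27: 0
29: 0
40: 0
42: 0
46: 1
45: 0
Sum: 0 + 0 + 0 + 0 + 0 + 0 + 0 + 0 + 1 + 0 = 1

1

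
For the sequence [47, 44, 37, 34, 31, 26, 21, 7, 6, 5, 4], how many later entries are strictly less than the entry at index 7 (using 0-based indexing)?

The element at index 7 is 7.
Elements after it: 6, 5, 4
Those smaller than 7: 6, 5, 4

3 such elements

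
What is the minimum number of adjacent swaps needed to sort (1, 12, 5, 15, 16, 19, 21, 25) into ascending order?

1

Minimum adjacent swaps = number of inversions (each swap of adjacent out-of-order elements removes one inversion and no swap can remove more).
Count inversions — for each element, later elements that are smaller:
1: none → 0
12: 5 → 1
5: none → 0
15: none → 0
16: none → 0
19: none → 0
21: none → 0
25: none → 0
Total inversions: 0 + 1 + 0 + 0 + 0 + 0 + 0 + 0 = 1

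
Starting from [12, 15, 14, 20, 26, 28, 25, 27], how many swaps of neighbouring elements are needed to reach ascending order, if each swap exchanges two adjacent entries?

The minimum number of adjacent swaps to sort an array equals its inversion count, since every such swap removes exactly one inversion.
Count inversions — for each element, later elements that are smaller:
12: none → 0
15: 14 → 1
14: none → 0
20: none → 0
26: 25 → 1
28: 25, 27 → 2
25: none → 0
27: none → 0
Total inversions: 0 + 1 + 0 + 0 + 1 + 2 + 0 + 0 = 4

4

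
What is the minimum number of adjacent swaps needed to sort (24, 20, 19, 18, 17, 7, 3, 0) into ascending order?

28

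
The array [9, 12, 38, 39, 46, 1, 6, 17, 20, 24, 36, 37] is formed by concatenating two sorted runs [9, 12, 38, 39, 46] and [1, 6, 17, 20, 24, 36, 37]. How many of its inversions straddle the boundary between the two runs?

25 cross-inversions

For each element r of the right run, count left-run elements greater than r:
r = 1: 9, 12, 38, 39, 46 → 5
r = 6: 9, 12, 38, 39, 46 → 5
r = 17: 38, 39, 46 → 3
r = 20: 38, 39, 46 → 3
r = 24: 38, 39, 46 → 3
r = 36: 38, 39, 46 → 3
r = 37: 38, 39, 46 → 3
Cross-inversions: 5 + 5 + 3 + 3 + 3 + 3 + 3 = 25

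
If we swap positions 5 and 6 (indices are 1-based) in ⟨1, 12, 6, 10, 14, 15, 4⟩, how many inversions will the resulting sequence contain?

Positions 5 and 6 hold 14 and 15; after swapping, the array is [1, 12, 6, 10, 15, 14, 4].
Sweep left to right; for each value list the smaller values that follow it:
1 → none → 0
12 → 6, 10, 4 → 3
6 → 4 → 1
10 → 4 → 1
15 → 14, 4 → 2
14 → 4 → 1
4 → none → 0
Sum: 0 + 3 + 1 + 1 + 2 + 1 + 0 = 8

8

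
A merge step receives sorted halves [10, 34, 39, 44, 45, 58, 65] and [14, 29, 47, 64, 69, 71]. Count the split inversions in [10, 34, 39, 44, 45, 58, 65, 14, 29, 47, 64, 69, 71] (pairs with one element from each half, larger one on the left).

Count, for every r in R, how many entries of L exceed r:
r = 14: 34, 39, 44, 45, 58, 65 → 6
r = 29: 34, 39, 44, 45, 58, 65 → 6
r = 47: 58, 65 → 2
r = 64: 65 → 1
r = 69: none → 0
r = 71: none → 0
Cross-inversions: 6 + 6 + 2 + 1 + 0 + 0 = 15

15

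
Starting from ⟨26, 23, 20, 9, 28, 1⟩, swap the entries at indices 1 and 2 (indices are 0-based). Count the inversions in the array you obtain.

There are 10 inversions.

Positions 1 and 2 hold 23 and 20; after swapping, the array is [26, 20, 23, 9, 28, 1].
For each element, count later entries that are smaller:
26 → 20, 23, 9, 1 → 4
20 → 9, 1 → 2
23 → 9, 1 → 2
9 → 1 → 1
28 → 1 → 1
1 → none → 0
Sum: 4 + 2 + 2 + 1 + 1 + 0 = 10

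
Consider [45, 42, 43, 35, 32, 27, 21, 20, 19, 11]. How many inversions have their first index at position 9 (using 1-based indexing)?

1 such element

The element at index 9 is 19.
Elements after it: 11
Those smaller than 19: 11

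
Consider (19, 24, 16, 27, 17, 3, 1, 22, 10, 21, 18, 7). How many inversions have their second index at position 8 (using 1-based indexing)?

The element at index 8 is 22.
Elements before it: 19, 24, 16, 27, 17, 3, 1
Those larger than 22: 24, 27

2 such elements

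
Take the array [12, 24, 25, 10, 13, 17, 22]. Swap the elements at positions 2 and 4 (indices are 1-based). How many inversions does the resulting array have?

8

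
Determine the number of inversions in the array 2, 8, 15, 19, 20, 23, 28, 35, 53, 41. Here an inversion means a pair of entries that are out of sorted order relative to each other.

1 out-of-order pair

For each element, count later entries that are smaller:
2 → none → 0
8 → none → 0
15 → none → 0
19 → none → 0
20 → none → 0
23 → none → 0
28 → none → 0
35 → none → 0
53 → 41 → 1
41 → none → 0
Sum: 0 + 0 + 0 + 0 + 0 + 0 + 0 + 0 + 1 + 0 = 1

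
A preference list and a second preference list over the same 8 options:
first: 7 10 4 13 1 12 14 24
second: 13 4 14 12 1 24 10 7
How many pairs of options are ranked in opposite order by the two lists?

Assign each item its position (1..8) in the first ordering, then rewrite the second ordering as that position sequence:
positions: 7→1, 10→2, 4→3, 13→4, 1→5, 12→6, 14→7, 24→8
second ordering as positions: [4, 3, 7, 6, 5, 8, 2, 1]
Discordant pairs = inversions in this position sequence.
4: 3, 2, 1 → 3
3: 2, 1 → 2
7: 6, 5, 2, 1 → 4
6: 5, 2, 1 → 3
5: 2, 1 → 2
8: 2, 1 → 2
2: 1 → 1
1: 0
Total: 3 + 2 + 4 + 3 + 2 + 2 + 1 + 0 = 17

17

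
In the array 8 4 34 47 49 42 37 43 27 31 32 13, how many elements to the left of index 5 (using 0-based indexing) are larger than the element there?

The element at index 5 is 42.
Elements before it: 8, 4, 34, 47, 49
Those larger than 42: 47, 49

2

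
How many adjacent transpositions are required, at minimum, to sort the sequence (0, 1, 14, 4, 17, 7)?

The minimum number of adjacent swaps to sort an array equals its inversion count, since every such swap removes exactly one inversion.
Count inversions — for each element, later elements that are smaller:
0: none → 0
1: none → 0
14: 4, 7 → 2
4: none → 0
17: 7 → 1
7: none → 0
Total inversions: 0 + 0 + 2 + 0 + 1 + 0 = 3

3 adjacent swaps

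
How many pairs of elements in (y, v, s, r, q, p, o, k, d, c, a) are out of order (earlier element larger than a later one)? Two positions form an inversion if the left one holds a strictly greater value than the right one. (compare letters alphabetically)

55 inversions

Element-by-element contributions:
y: 10
v: 9
s: 8
r: 7
q: 6
p: 5
o: 4
k: 3
d: 2
c: 1
a: 0
Sum: 10 + 9 + 8 + 7 + 6 + 5 + 4 + 3 + 2 + 1 + 0 = 55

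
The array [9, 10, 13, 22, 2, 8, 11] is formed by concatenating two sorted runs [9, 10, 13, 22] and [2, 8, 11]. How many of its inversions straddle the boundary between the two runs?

Cross-inversions: 10

Count, for every r in R, how many entries of L exceed r:
r = 2: 9, 10, 13, 22 → 4
r = 8: 9, 10, 13, 22 → 4
r = 11: 13, 22 → 2
Cross-inversions: 4 + 4 + 2 = 10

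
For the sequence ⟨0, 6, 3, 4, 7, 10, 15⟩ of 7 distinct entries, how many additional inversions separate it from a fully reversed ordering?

Maximum inversions for 7 distinct elements is C(7, 2) = 7·6/2 = 21.
Current inversions — for each element, count later smaller elements:
0: 0
6: 2
3: 0
4: 0
7: 0
10: 0
15: 0
Current total: 0 + 2 + 0 + 0 + 0 + 0 + 0 = 2
Shortfall: 21 − 2 = 19

19 inversions short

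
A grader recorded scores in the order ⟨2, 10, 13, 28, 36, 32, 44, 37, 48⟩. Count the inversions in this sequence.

2 inversions

For each element, count later entries that are smaller:
2 → none → 0
10 → none → 0
13 → none → 0
28 → none → 0
36 → 32 → 1
32 → none → 0
44 → 37 → 1
37 → none → 0
48 → none → 0
Sum: 0 + 0 + 0 + 0 + 1 + 0 + 1 + 0 + 0 = 2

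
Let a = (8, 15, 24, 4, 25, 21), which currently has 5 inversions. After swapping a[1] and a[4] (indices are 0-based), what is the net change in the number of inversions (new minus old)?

Positions 1 and 4 hold 15 and 25; after swapping, the array is [8, 25, 24, 4, 15, 21].
Sweep left to right; for each value list the smaller values that follow it:
8 → 4 → 1
25 → 24, 4, 15, 21 → 4
24 → 4, 15, 21 → 3
4 → none → 0
15 → none → 0
21 → none → 0
Sum: 1 + 4 + 3 + 0 + 0 + 0 = 8
Change: 8 − 5 = +3

+3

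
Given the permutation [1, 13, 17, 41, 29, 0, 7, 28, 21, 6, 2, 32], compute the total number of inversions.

Element-by-element contributions:
1 → 0 → 1
13 → 0, 7, 6, 2 → 4
17 → 0, 7, 6, 2 → 4
41 → 29, 0, 7, 28, 21, 6, 2, 32 → 8
29 → 0, 7, 28, 21, 6, 2 → 6
0 → none → 0
7 → 6, 2 → 2
28 → 21, 6, 2 → 3
21 → 6, 2 → 2
6 → 2 → 1
2 → none → 0
32 → none → 0
Sum: 1 + 4 + 4 + 8 + 6 + 0 + 2 + 3 + 2 + 1 + 0 + 0 = 31

31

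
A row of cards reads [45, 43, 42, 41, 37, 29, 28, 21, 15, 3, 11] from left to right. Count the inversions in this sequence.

54

For each element, count later entries that are smaller:
45: 10
43: 9
42: 8
41: 7
37: 6
29: 5
28: 4
21: 3
15: 2
3: 0
11: 0
Sum: 10 + 9 + 8 + 7 + 6 + 5 + 4 + 3 + 2 + 0 + 0 = 54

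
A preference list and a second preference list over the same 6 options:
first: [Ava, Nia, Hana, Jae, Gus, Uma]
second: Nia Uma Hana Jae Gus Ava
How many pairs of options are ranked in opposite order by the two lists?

8 pairs

Assign each item its position (1..6) in the first ordering, then rewrite the second ordering as that position sequence:
positions: Ava→1, Nia→2, Hana→3, Jae→4, Gus→5, Uma→6
second ordering as positions: [2, 6, 3, 4, 5, 1]
Discordant pairs = inversions in this position sequence.
2: 1 → 1
6: 3, 4, 5, 1 → 4
3: 1 → 1
4: 1 → 1
5: 1 → 1
1: 0
Total: 1 + 4 + 1 + 1 + 1 + 0 = 8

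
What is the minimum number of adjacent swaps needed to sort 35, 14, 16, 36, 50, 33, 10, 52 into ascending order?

11 adjacent swaps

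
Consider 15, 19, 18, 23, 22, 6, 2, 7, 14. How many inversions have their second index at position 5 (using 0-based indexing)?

5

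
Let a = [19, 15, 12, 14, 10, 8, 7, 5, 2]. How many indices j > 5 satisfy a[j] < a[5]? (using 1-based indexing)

The element at index 5 is 10.
Elements after it: 8, 7, 5, 2
Those smaller than 10: 8, 7, 5, 2

4 such elements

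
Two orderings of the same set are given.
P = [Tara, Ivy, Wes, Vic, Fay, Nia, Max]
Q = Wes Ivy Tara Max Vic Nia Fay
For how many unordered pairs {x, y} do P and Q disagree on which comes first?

7 disagreeing pairs

Assign each item its position (1..7) in the first ordering, then rewrite the second ordering as that position sequence:
positions: Tara→1, Ivy→2, Wes→3, Vic→4, Fay→5, Nia→6, Max→7
second ordering as positions: [3, 2, 1, 7, 4, 6, 5]
Discordant pairs = inversions in this position sequence.
3: 2, 1 → 2
2: 1 → 1
1: 0
7: 4, 6, 5 → 3
4: 0
6: 5 → 1
5: 0
Total: 2 + 1 + 0 + 3 + 0 + 1 + 0 = 7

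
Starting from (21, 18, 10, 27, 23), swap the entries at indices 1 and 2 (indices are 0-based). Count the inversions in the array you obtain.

Positions 1 and 2 hold 18 and 10; after swapping, the array is [21, 10, 18, 27, 23].
Sweep left to right; for each value list the smaller values that follow it:
21: 2
10: 0
18: 0
27: 1
23: 0
Sum: 2 + 0 + 0 + 1 + 0 = 3

3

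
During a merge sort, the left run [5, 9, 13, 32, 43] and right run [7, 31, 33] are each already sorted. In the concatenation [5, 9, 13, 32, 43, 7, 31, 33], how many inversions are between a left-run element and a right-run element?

7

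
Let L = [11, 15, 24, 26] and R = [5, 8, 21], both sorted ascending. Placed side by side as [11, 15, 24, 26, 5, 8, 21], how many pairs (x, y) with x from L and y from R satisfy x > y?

Take each right-half value and tally the left-half values above it:
r = 5: 11, 15, 24, 26 → 4
r = 8: 11, 15, 24, 26 → 4
r = 21: 24, 26 → 2
Cross-inversions: 4 + 4 + 2 = 10

10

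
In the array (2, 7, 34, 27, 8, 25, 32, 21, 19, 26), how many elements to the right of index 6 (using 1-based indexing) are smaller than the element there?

The element at index 6 is 25.
Elements after it: 32, 21, 19, 26
Those smaller than 25: 21, 19

2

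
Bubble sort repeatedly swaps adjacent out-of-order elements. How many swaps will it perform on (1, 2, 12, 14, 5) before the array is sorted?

2 swaps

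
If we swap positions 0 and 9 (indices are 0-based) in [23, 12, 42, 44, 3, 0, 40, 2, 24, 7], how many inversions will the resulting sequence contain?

24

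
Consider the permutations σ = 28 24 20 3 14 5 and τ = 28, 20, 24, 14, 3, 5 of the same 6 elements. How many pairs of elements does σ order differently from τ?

2

Assign each item its position (1..6) in the first ordering, then rewrite the second ordering as that position sequence:
positions: 28→1, 24→2, 20→3, 3→4, 14→5, 5→6
second ordering as positions: [1, 3, 2, 5, 4, 6]
Discordant pairs = inversions in this position sequence.
1: 0
3: 2 → 1
2: 0
5: 4 → 1
4: 0
6: 0
Total: 0 + 1 + 0 + 1 + 0 + 0 = 2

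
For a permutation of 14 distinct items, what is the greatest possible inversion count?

91

The maximum occurs when the array is in strictly decreasing order: every one of the C(14, 2) pairs is inverted.
C(14, 2) = 14·13/2 = 91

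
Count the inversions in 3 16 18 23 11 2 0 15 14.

21

For each element, count later entries that are smaller:
3 → 2, 0 → 2
16 → 11, 2, 0, 15, 14 → 5
18 → 11, 2, 0, 15, 14 → 5
23 → 11, 2, 0, 15, 14 → 5
11 → 2, 0 → 2
2 → 0 → 1
0 → none → 0
15 → 14 → 1
14 → none → 0
Sum: 2 + 5 + 5 + 5 + 2 + 1 + 0 + 1 + 0 = 21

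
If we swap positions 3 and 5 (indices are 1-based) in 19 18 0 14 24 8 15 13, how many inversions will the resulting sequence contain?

Positions 3 and 5 hold 0 and 24; after swapping, the array is [19, 18, 24, 14, 0, 8, 15, 13].
Element-by-element contributions:
19: 6
18: 5
24: 5
14: 3
0: 0
8: 0
15: 1
13: 0
Sum: 6 + 5 + 5 + 3 + 0 + 0 + 1 + 0 = 20

20 inversions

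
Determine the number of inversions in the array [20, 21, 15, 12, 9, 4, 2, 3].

26

Element-by-element contributions:
20 → 15, 12, 9, 4, 2, 3 → 6
21 → 15, 12, 9, 4, 2, 3 → 6
15 → 12, 9, 4, 2, 3 → 5
12 → 9, 4, 2, 3 → 4
9 → 4, 2, 3 → 3
4 → 2, 3 → 2
2 → none → 0
3 → none → 0
Sum: 6 + 6 + 5 + 4 + 3 + 2 + 0 + 0 = 26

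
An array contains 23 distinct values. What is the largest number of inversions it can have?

A reversed (strictly descending) arrangement makes every pair an inversion, giving C(23, 2) inversions.
C(23, 2) = 23·22/2 = 253

253 inversions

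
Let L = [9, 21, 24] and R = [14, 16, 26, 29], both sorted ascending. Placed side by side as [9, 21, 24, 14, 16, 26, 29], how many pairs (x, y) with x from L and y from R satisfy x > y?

For each element r of the right run, count left-run elements greater than r:
r = 14: 21, 24 → 2
r = 16: 21, 24 → 2
r = 26: none → 0
r = 29: none → 0
Cross-inversions: 2 + 2 + 0 + 0 = 4

4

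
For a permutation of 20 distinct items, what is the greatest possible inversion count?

190 inversions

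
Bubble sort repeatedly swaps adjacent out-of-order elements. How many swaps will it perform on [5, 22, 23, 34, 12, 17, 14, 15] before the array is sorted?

Minimum adjacent swaps = number of inversions (each swap of adjacent out-of-order elements removes one inversion and no swap can remove more).
Count inversions — for each element, later elements that are smaller:
5: none → 0
22: 12, 17, 14, 15 → 4
23: 12, 17, 14, 15 → 4
34: 12, 17, 14, 15 → 4
12: none → 0
17: 14, 15 → 2
14: none → 0
15: none → 0
Total inversions: 0 + 4 + 4 + 4 + 0 + 2 + 0 + 0 = 14

14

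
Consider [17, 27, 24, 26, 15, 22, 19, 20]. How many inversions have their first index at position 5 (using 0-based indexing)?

2 such elements

The element at index 5 is 22.
Elements after it: 19, 20
Those smaller than 22: 19, 20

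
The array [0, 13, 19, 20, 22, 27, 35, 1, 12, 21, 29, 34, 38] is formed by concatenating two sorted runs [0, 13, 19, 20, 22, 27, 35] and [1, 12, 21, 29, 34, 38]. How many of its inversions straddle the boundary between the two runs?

Cross-inversions: 17

Count, for every r in R, how many entries of L exceed r:
r = 1: 13, 19, 20, 22, 27, 35 → 6
r = 12: 13, 19, 20, 22, 27, 35 → 6
r = 21: 22, 27, 35 → 3
r = 29: 35 → 1
r = 34: 35 → 1
r = 38: none → 0
Cross-inversions: 6 + 6 + 3 + 1 + 1 + 0 = 17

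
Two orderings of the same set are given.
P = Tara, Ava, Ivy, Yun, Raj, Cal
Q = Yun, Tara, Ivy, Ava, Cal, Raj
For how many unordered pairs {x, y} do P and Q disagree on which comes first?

Disagreeing pairs: 5

Assign each item its position (1..6) in the first ordering, then rewrite the second ordering as that position sequence:
positions: Tara→1, Ava→2, Ivy→3, Yun→4, Raj→5, Cal→6
second ordering as positions: [4, 1, 3, 2, 6, 5]
Discordant pairs = inversions in this position sequence.
4: 1, 3, 2 → 3
1: 0
3: 2 → 1
2: 0
6: 5 → 1
5: 0
Total: 3 + 0 + 1 + 0 + 1 + 0 = 5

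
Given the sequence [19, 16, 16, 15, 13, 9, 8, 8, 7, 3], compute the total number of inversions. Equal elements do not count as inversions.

43

Element-by-element contributions:
19 → 16, 16, 15, 13, 9, 8, 8, 7, 3 → 9
16 → 15, 13, 9, 8, 8, 7, 3 → 7
16 → 15, 13, 9, 8, 8, 7, 3 → 7
15 → 13, 9, 8, 8, 7, 3 → 6
13 → 9, 8, 8, 7, 3 → 5
9 → 8, 8, 7, 3 → 4
8 → 7, 3 → 2
8 → 7, 3 → 2
7 → 3 → 1
3 → none → 0
Sum: 9 + 7 + 7 + 6 + 5 + 4 + 2 + 2 + 1 + 0 = 43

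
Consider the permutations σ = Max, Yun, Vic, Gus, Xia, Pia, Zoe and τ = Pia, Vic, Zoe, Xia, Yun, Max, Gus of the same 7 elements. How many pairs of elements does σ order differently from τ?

There are 15 discordant pairs.

Assign each item its position (1..7) in the first ordering, then rewrite the second ordering as that position sequence:
positions: Max→1, Yun→2, Vic→3, Gus→4, Xia→5, Pia→6, Zoe→7
second ordering as positions: [6, 3, 7, 5, 2, 1, 4]
Discordant pairs = inversions in this position sequence.
6: 3, 5, 2, 1, 4 → 5
3: 2, 1 → 2
7: 5, 2, 1, 4 → 4
5: 2, 1, 4 → 3
2: 1 → 1
1: 0
4: 0
Total: 5 + 2 + 4 + 3 + 1 + 0 + 0 = 15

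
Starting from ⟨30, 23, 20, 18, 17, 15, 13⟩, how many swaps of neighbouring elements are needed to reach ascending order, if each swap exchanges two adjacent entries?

21 swaps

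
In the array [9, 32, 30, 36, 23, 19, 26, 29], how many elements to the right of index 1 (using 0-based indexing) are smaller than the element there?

5

The element at index 1 is 32.
Elements after it: 30, 36, 23, 19, 26, 29
Those smaller than 32: 30, 23, 19, 26, 29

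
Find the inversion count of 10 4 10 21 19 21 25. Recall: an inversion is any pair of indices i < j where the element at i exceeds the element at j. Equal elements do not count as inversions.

Out-of-order index pairs (0-indexed):
(0,1): 10 > 4
(3,4): 21 > 19
That's 2 pairs.

2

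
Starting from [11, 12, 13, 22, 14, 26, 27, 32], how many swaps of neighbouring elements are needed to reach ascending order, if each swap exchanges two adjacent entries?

1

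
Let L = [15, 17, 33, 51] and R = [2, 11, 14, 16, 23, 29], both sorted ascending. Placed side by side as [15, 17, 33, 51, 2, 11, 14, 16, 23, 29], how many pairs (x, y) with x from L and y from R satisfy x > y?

For each element r of the right run, count left-run elements greater than r:
r = 2: 15, 17, 33, 51 → 4
r = 11: 15, 17, 33, 51 → 4
r = 14: 15, 17, 33, 51 → 4
r = 16: 17, 33, 51 → 3
r = 23: 33, 51 → 2
r = 29: 33, 51 → 2
Cross-inversions: 4 + 4 + 4 + 3 + 2 + 2 = 19

19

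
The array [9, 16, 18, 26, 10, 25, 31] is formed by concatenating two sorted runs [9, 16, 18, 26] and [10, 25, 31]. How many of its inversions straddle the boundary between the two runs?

Take each right-half value and tally the left-half values above it:
r = 10: 16, 18, 26 → 3
r = 25: 26 → 1
r = 31: none → 0
Cross-inversions: 3 + 1 + 0 = 4

4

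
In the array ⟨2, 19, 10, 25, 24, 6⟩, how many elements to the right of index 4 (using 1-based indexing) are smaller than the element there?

2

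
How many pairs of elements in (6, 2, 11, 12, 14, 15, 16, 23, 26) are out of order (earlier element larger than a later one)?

1 inversion

Element-by-element contributions:
6: 1
2: 0
11: 0
12: 0
14: 0
15: 0
16: 0
23: 0
26: 0
Sum: 1 + 0 + 0 + 0 + 0 + 0 + 0 + 0 + 0 = 1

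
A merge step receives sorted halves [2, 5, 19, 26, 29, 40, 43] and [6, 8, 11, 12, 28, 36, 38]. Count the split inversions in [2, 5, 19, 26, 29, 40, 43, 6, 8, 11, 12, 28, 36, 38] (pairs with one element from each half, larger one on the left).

27

Count, for every r in R, how many entries of L exceed r:
r = 6: 19, 26, 29, 40, 43 → 5
r = 8: 19, 26, 29, 40, 43 → 5
r = 11: 19, 26, 29, 40, 43 → 5
r = 12: 19, 26, 29, 40, 43 → 5
r = 28: 29, 40, 43 → 3
r = 36: 40, 43 → 2
r = 38: 40, 43 → 2
Cross-inversions: 5 + 5 + 5 + 5 + 3 + 2 + 2 = 27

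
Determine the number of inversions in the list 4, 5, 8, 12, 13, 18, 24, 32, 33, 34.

Element-by-element contributions:
4: 0
5: 0
8: 0
12: 0
13: 0
18: 0
24: 0
32: 0
33: 0
34: 0
Sum: 0 + 0 + 0 + 0 + 0 + 0 + 0 + 0 + 0 + 0 = 0

0 inversions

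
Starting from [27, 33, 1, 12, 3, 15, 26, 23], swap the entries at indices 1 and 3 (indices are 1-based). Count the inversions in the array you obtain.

Positions 1 and 3 hold 27 and 1; after swapping, the array is [1, 33, 27, 12, 3, 15, 26, 23].
For each element, count later entries that are smaller:
1 → none → 0
33 → 27, 12, 3, 15, 26, 23 → 6
27 → 12, 3, 15, 26, 23 → 5
12 → 3 → 1
3 → none → 0
15 → none → 0
26 → 23 → 1
23 → none → 0
Sum: 0 + 6 + 5 + 1 + 0 + 0 + 1 + 0 = 13

13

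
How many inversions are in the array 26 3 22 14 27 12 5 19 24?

18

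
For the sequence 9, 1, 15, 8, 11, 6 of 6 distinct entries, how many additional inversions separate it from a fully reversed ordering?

Maximum inversions for 6 distinct elements is C(6, 2) = 6·5/2 = 15.
Current inversions — for each element, count later smaller elements:
9: 3
1: 0
15: 3
8: 1
11: 1
6: 0
Current total: 3 + 0 + 3 + 1 + 1 + 0 = 8
Shortfall: 15 − 8 = 7

7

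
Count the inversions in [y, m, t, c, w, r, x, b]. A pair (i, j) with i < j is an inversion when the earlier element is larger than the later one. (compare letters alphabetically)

17

Element-by-element contributions:
y: 7
m: 2
t: 3
c: 1
w: 2
r: 1
x: 1
b: 0
Sum: 7 + 2 + 3 + 1 + 2 + 1 + 1 + 0 = 17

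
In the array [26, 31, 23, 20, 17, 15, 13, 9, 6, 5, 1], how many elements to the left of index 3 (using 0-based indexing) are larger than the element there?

The element at index 3 is 20.
Elements before it: 26, 31, 23
Those larger than 20: 26, 31, 23

3 such elements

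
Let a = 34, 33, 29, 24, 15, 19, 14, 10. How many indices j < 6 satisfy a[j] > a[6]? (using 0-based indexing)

The element at index 6 is 14.
Elements before it: 34, 33, 29, 24, 15, 19
Those larger than 14: 34, 33, 29, 24, 15, 19

6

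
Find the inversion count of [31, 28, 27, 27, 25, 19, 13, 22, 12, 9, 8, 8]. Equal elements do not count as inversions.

Count, for each position, how many later elements it exceeds:
31 → 28, 27, 27, 25, 19, 13, 22, 12, 9, 8, 8 → 11
28 → 27, 27, 25, 19, 13, 22, 12, 9, 8, 8 → 10
27 → 25, 19, 13, 22, 12, 9, 8, 8 → 8
27 → 25, 19, 13, 22, 12, 9, 8, 8 → 8
25 → 19, 13, 22, 12, 9, 8, 8 → 7
19 → 13, 12, 9, 8, 8 → 5
13 → 12, 9, 8, 8 → 4
22 → 12, 9, 8, 8 → 4
12 → 9, 8, 8 → 3
9 → 8, 8 → 2
8 → none → 0
8 → none → 0
Sum: 11 + 10 + 8 + 8 + 7 + 5 + 4 + 4 + 3 + 2 + 0 + 0 = 62

62 out-of-order pairs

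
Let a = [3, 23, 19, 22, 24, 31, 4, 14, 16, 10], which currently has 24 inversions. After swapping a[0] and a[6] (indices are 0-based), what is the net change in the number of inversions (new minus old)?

+1

Positions 0 and 6 hold 3 and 4; after swapping, the array is [4, 23, 19, 22, 24, 31, 3, 14, 16, 10].
For each element, count later entries that are smaller:
4: 1
23: 6
19: 4
22: 4
24: 4
31: 4
3: 0
14: 1
16: 1
10: 0
Sum: 1 + 6 + 4 + 4 + 4 + 4 + 0 + 1 + 1 + 0 = 25
Change: 25 − 24 = +1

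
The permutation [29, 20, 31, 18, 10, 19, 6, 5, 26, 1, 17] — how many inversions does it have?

There are 41 inversions.

Element-by-element contributions:
29 → 20, 18, 10, 19, 6, 5, 26, 1, 17 → 9
20 → 18, 10, 19, 6, 5, 1, 17 → 7
31 → 18, 10, 19, 6, 5, 26, 1, 17 → 8
18 → 10, 6, 5, 1, 17 → 5
10 → 6, 5, 1 → 3
19 → 6, 5, 1, 17 → 4
6 → 5, 1 → 2
5 → 1 → 1
26 → 1, 17 → 2
1 → none → 0
17 → none → 0
Sum: 9 + 7 + 8 + 5 + 3 + 4 + 2 + 1 + 2 + 0 + 0 = 41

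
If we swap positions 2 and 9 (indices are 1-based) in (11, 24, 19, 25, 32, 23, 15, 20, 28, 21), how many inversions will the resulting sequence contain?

Positions 2 and 9 hold 24 and 28; after swapping, the array is [11, 28, 19, 25, 32, 23, 15, 20, 24, 21].
For each element, count later entries that are smaller:
11: 0
28: 7
19: 1
25: 5
32: 5
23: 3
15: 0
20: 0
24: 1
21: 0
Sum: 0 + 7 + 1 + 5 + 5 + 3 + 0 + 0 + 1 + 0 = 22

There are 22 inversions.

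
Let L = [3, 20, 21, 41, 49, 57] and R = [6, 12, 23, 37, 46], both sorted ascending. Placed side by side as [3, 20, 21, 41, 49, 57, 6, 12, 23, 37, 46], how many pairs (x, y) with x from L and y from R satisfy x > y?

For each element r of the right run, count left-run elements greater than r:
r = 6: 20, 21, 41, 49, 57 → 5
r = 12: 20, 21, 41, 49, 57 → 5
r = 23: 41, 49, 57 → 3
r = 37: 41, 49, 57 → 3
r = 46: 49, 57 → 2
Cross-inversions: 5 + 5 + 3 + 3 + 2 = 18

18 split inversions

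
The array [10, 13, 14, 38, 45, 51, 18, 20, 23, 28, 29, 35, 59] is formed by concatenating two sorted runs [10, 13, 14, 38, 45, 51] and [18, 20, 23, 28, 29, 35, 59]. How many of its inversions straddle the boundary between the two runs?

18 cross-inversions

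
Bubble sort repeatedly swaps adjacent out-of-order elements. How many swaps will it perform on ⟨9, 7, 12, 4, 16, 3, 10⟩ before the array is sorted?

11 swaps

Each adjacent swap fixes exactly one inversion, so the minimum swap count equals the number of inversions.
Count inversions — for each element, later elements that are smaller:
9: 7, 4, 3 → 3
7: 4, 3 → 2
12: 4, 3, 10 → 3
4: 3 → 1
16: 3, 10 → 2
3: none → 0
10: none → 0
Total inversions: 3 + 2 + 3 + 1 + 2 + 0 + 0 = 11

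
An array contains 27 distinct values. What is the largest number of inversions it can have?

There are 351 inversions.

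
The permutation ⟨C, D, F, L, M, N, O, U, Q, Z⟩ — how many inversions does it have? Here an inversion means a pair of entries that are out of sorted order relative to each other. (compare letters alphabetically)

1

For each element, count later entries that are smaller:
C → none → 0
D → none → 0
F → none → 0
L → none → 0
M → none → 0
N → none → 0
O → none → 0
U → Q → 1
Q → none → 0
Z → none → 0
Sum: 0 + 0 + 0 + 0 + 0 + 0 + 0 + 1 + 0 + 0 = 1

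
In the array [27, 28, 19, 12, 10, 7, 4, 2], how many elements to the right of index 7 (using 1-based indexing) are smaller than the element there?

1 such element

The element at index 7 is 4.
Elements after it: 2
Those smaller than 4: 2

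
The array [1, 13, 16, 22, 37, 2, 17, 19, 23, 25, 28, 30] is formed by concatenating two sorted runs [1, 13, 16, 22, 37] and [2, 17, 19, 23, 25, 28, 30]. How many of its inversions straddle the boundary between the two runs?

Take each right-half value and tally the left-half values above it:
r = 2: 13, 16, 22, 37 → 4
r = 17: 22, 37 → 2
r = 19: 22, 37 → 2
r = 23: 37 → 1
r = 25: 37 → 1
r = 28: 37 → 1
r = 30: 37 → 1
Cross-inversions: 4 + 2 + 2 + 1 + 1 + 1 + 1 = 12

12 cross-inversions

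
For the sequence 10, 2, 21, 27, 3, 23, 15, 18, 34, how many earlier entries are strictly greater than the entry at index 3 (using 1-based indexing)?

0

The element at index 3 is 21.
Elements before it: 10, 2
None of them are larger than 21.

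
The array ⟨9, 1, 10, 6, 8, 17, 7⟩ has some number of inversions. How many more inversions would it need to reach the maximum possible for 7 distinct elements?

12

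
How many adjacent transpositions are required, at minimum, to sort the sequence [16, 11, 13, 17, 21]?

2 adjacent swaps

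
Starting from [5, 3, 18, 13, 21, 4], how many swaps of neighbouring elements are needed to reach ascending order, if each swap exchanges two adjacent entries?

6

Each adjacent swap fixes exactly one inversion, so the minimum swap count equals the number of inversions.
Count inversions — for each element, later elements that are smaller:
5: 3, 4 → 2
3: none → 0
18: 13, 4 → 2
13: 4 → 1
21: 4 → 1
4: none → 0
Total inversions: 2 + 0 + 2 + 1 + 1 + 0 = 6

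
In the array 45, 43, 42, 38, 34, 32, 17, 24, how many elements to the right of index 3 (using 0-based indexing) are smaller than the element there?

The element at index 3 is 38.
Elements after it: 34, 32, 17, 24
Those smaller than 38: 34, 32, 17, 24

4 such elements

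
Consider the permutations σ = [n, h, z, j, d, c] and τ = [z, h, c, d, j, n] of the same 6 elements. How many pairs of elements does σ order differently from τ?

Assign each item its position (1..6) in the first ordering, then rewrite the second ordering as that position sequence:
positions: n→1, h→2, z→3, j→4, d→5, c→6
second ordering as positions: [3, 2, 6, 5, 4, 1]
Discordant pairs = inversions in this position sequence.
3: 2, 1 → 2
2: 1 → 1
6: 5, 4, 1 → 3
5: 4, 1 → 2
4: 1 → 1
1: 0
Total: 2 + 1 + 3 + 2 + 1 + 0 = 9

Discordant pairs: 9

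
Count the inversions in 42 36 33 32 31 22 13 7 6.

Sweep left to right; for each value list the smaller values that follow it:
42 → 36, 33, 32, 31, 22, 13, 7, 6 → 8
36 → 33, 32, 31, 22, 13, 7, 6 → 7
33 → 32, 31, 22, 13, 7, 6 → 6
32 → 31, 22, 13, 7, 6 → 5
31 → 22, 13, 7, 6 → 4
22 → 13, 7, 6 → 3
13 → 7, 6 → 2
7 → 6 → 1
6 → none → 0
Sum: 8 + 7 + 6 + 5 + 4 + 3 + 2 + 1 + 0 = 36

36 out-of-order pairs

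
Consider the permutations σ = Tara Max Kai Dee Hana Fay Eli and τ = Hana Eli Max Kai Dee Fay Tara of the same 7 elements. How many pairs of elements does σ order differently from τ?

Assign each item its position (1..7) in the first ordering, then rewrite the second ordering as that position sequence:
positions: Tara→1, Max→2, Kai→3, Dee→4, Hana→5, Fay→6, Eli→7
second ordering as positions: [5, 7, 2, 3, 4, 6, 1]
Discordant pairs = inversions in this position sequence.
5: 2, 3, 4, 1 → 4
7: 2, 3, 4, 6, 1 → 5
2: 1 → 1
3: 1 → 1
4: 1 → 1
6: 1 → 1
1: 0
Total: 4 + 5 + 1 + 1 + 1 + 1 + 0 = 13

13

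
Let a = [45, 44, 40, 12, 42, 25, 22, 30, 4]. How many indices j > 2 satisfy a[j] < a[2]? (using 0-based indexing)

5

The element at index 2 is 40.
Elements after it: 12, 42, 25, 22, 30, 4
Those smaller than 40: 12, 25, 22, 30, 4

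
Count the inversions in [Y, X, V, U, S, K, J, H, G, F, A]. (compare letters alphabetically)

Out-of-order pairs: 55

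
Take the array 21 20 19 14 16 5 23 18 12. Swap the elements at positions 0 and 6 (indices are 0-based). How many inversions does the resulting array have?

Positions 0 and 6 hold 21 and 23; after swapping, the array is [23, 20, 19, 14, 16, 5, 21, 18, 12].
For each element, count later entries that are smaller:
23: 8
20: 6
19: 5
14: 2
16: 2
5: 0
21: 2
18: 1
12: 0
Sum: 8 + 6 + 5 + 2 + 2 + 0 + 2 + 1 + 0 = 26

26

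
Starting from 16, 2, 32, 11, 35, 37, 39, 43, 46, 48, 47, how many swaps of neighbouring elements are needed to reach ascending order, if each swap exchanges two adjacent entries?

There are 4 swaps.

The minimum number of adjacent swaps to sort an array equals its inversion count, since every such swap removes exactly one inversion.
Count inversions — for each element, later elements that are smaller:
16: 2, 11 → 2
2: none → 0
32: 11 → 1
11: none → 0
35: none → 0
37: none → 0
39: none → 0
43: none → 0
46: none → 0
48: 47 → 1
47: none → 0
Total inversions: 2 + 0 + 1 + 0 + 0 + 0 + 0 + 0 + 0 + 1 + 0 = 4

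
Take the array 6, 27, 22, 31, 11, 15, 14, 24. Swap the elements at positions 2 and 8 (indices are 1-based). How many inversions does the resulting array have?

12

Positions 2 and 8 hold 27 and 24; after swapping, the array is [6, 24, 22, 31, 11, 15, 14, 27].
For each element, count later entries that are smaller:
6 → none → 0
24 → 22, 11, 15, 14 → 4
22 → 11, 15, 14 → 3
31 → 11, 15, 14, 27 → 4
11 → none → 0
15 → 14 → 1
14 → none → 0
27 → none → 0
Sum: 0 + 4 + 3 + 4 + 0 + 1 + 0 + 0 = 12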